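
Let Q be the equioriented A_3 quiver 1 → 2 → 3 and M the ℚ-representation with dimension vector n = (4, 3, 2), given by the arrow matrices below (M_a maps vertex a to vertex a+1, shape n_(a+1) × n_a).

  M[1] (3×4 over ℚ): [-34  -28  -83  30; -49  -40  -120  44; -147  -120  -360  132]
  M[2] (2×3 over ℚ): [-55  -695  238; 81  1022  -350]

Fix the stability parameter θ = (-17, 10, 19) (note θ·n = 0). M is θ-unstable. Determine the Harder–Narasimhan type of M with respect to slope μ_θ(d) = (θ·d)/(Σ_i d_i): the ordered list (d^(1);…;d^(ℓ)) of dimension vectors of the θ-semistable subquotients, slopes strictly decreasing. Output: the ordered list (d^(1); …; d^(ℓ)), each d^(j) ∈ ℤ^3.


Interval decomposition of M: I[1,1]^2, I[1,3]^2, I[2,2].
HN type (ℓ=3): μ^(1)=19; μ^(2)=10; μ^(3)=-17

((0, 0, 2); (0, 3, 0); (4, 0, 0))


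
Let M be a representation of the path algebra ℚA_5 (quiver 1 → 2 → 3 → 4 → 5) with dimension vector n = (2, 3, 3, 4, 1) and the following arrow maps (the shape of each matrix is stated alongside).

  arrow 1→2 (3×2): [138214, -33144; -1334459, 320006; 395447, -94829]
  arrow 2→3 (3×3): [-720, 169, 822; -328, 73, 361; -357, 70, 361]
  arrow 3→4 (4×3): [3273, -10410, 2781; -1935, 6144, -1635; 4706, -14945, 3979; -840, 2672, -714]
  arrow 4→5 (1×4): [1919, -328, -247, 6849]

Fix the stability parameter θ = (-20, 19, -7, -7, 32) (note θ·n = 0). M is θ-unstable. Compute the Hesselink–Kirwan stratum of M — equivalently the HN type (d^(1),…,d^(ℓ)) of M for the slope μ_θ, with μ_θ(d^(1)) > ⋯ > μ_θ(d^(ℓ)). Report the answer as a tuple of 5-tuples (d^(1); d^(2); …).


Interval decomposition of M: I[1,4], I[1,5], I[2,4], I[4,4].
HN type (ℓ=4): μ^(1)=32; μ^(2)=5/3; μ^(3)=-7; μ^(4)=-20

((0, 0, 0, 0, 1); (0, 3, 3, 3, 0); (0, 0, 0, 1, 0); (2, 0, 0, 0, 0))


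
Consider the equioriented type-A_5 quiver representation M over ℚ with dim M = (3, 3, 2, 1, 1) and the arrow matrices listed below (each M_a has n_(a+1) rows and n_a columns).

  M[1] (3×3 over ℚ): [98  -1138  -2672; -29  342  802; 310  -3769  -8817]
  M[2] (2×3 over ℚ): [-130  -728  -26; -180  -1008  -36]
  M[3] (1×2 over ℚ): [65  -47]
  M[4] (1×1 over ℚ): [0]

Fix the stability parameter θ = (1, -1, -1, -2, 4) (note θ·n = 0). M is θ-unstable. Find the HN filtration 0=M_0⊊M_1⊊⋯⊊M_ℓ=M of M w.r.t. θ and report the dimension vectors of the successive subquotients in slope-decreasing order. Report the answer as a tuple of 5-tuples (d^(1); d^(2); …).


Barcode: M ≅ I[1,2]^2, I[1,4], I[3,3], I[5,5]. HN layers by μ_θ (4 steps, strictly decreasing):
  μ^(1)=4; μ^(2)=0; μ^(3)=-3/4; μ^(4)=-1

((0, 0, 0, 0, 1); (2, 2, 0, 0, 0); (1, 1, 1, 1, 0); (0, 0, 1, 0, 0))


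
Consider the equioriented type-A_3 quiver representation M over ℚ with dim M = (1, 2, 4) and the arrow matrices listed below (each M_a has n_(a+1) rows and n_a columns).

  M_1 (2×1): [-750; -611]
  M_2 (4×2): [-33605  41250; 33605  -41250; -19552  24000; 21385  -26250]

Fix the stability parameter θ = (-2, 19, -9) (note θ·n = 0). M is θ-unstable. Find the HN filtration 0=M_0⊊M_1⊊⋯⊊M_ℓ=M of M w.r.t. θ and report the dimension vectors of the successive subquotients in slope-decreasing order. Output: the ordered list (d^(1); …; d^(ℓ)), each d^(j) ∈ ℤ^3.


Interval decomposition of M: I[1,2], I[2,3], I[3,3]^3.
HN type (ℓ=4): μ^(1)=19; μ^(2)=5; μ^(3)=-2; μ^(4)=-9

((0, 1, 0); (0, 1, 1); (1, 0, 0); (0, 0, 3))


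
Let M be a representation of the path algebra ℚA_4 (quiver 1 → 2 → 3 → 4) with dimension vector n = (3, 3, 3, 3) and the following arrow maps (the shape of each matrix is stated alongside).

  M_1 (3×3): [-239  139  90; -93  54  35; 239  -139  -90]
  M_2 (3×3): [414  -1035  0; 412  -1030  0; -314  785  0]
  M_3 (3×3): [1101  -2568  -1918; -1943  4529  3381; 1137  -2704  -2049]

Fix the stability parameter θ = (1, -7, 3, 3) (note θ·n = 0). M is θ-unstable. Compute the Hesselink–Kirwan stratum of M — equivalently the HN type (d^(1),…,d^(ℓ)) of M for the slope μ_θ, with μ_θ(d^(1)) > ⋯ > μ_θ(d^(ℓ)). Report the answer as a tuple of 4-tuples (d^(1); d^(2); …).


Interval decomposition of M: I[1,1], I[1,2], I[1,4], I[2,2], I[3,4]^2.
HN type (ℓ=4): μ^(1)=3; μ^(2)=1; μ^(3)=-3; μ^(4)=-7

((0, 0, 3, 3); (1, 0, 0, 0); (2, 2, 0, 0); (0, 1, 0, 0))


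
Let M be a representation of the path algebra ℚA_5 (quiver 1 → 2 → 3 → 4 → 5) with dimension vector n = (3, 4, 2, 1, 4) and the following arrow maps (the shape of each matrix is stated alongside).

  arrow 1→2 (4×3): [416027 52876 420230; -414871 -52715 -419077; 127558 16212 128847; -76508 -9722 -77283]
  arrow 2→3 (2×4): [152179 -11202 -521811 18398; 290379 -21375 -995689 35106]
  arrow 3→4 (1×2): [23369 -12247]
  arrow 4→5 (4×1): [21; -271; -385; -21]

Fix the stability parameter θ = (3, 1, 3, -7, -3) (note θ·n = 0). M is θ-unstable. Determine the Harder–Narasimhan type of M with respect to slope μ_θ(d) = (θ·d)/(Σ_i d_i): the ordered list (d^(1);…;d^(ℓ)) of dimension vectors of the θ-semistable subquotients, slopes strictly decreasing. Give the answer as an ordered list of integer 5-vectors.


Via rank(M_{q-1}∘⋯∘M_p): M ≅ I[1,2], I[1,3], I[1,5], I[2,2], I[5,5]^3.
μ_θ-semistable layers: μ^(1)=3; μ^(2)=2; μ^(3)=1; μ^(4)=-3/5; μ^(5)=-3

((0, 0, 1, 0, 0); (2, 2, 0, 0, 0); (0, 1, 0, 0, 0); (1, 1, 1, 1, 1); (0, 0, 0, 0, 3))


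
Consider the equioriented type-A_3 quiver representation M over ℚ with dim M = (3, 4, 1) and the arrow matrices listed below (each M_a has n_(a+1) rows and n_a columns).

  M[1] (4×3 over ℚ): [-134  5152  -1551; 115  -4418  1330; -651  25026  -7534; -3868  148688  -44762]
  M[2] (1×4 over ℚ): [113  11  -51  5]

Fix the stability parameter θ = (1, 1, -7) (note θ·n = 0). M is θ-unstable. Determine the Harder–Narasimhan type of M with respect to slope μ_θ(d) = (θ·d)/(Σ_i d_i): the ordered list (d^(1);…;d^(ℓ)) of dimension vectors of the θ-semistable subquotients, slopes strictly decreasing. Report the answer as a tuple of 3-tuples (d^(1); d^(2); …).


Barcode: M ≅ I[1,1], I[1,2], I[1,3], I[2,2]^2. HN layers by μ_θ (2 steps, strictly decreasing):
  μ^(1)=1; μ^(2)=-5/3

((2, 3, 0); (1, 1, 1))


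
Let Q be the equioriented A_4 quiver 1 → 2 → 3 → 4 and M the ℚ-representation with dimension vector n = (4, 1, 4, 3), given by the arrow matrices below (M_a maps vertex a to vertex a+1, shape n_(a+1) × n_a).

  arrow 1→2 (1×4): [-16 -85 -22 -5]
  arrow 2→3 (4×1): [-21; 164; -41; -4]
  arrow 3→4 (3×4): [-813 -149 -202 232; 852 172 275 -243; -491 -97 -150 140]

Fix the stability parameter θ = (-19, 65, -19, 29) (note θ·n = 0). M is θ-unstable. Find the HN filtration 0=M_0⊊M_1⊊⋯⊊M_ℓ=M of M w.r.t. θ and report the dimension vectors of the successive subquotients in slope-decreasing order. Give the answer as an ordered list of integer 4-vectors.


Interval decomposition of M: I[1,1]^3, I[1,4], I[3,3], I[3,4]^2.
HN type (ℓ=3): μ^(1)=29; μ^(2)=23; μ^(3)=-19

((0, 0, 0, 3); (0, 1, 1, 0); (4, 0, 3, 0))


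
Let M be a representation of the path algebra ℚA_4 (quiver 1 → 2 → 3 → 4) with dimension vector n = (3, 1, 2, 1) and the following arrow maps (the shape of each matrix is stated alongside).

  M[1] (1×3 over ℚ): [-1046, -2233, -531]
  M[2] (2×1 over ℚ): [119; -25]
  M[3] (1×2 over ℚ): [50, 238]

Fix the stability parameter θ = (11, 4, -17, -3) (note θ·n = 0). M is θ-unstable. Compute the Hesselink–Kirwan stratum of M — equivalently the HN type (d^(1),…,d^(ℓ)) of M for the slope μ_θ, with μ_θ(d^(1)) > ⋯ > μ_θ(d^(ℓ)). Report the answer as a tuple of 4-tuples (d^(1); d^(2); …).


Interval decomposition of M: I[1,1]^2, I[1,3], I[3,4].
HN type (ℓ=4): μ^(1)=11; μ^(2)=-2/3; μ^(3)=-3; μ^(4)=-17

((2, 0, 0, 0); (1, 1, 1, 0); (0, 0, 0, 1); (0, 0, 1, 0))


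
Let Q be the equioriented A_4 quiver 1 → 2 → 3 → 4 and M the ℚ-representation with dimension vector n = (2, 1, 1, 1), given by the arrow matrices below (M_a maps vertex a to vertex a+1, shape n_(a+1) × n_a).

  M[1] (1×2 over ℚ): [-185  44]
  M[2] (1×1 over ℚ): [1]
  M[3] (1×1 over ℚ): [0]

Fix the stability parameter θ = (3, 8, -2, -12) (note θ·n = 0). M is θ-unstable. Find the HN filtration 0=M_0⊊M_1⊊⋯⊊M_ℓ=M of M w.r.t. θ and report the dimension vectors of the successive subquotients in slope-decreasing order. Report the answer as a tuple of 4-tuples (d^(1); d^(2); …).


Via rank(M_{q-1}∘⋯∘M_p): M ≅ I[1,1], I[1,3], I[4,4].
μ_θ-semistable layers: μ^(1)=3; μ^(2)=-12

((2, 1, 1, 0); (0, 0, 0, 1))


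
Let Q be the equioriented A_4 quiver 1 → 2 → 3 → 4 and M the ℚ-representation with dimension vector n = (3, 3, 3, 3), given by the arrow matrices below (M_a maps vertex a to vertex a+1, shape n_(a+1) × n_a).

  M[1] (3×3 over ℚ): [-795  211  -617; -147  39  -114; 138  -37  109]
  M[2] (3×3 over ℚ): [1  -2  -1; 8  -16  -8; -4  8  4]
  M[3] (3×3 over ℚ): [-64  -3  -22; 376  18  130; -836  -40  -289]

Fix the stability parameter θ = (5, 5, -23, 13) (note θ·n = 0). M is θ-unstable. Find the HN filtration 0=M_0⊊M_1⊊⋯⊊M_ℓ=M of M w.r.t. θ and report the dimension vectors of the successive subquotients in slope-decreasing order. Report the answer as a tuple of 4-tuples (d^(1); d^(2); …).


Barcode: M ≅ I[1,2]^2, I[1,3], I[3,4]^2, I[4,4]. HN layers by μ_θ (4 steps, strictly decreasing):
  μ^(1)=13; μ^(2)=5; μ^(3)=-13/3; μ^(4)=-23

((0, 0, 0, 3); (2, 2, 0, 0); (1, 1, 1, 0); (0, 0, 2, 0))


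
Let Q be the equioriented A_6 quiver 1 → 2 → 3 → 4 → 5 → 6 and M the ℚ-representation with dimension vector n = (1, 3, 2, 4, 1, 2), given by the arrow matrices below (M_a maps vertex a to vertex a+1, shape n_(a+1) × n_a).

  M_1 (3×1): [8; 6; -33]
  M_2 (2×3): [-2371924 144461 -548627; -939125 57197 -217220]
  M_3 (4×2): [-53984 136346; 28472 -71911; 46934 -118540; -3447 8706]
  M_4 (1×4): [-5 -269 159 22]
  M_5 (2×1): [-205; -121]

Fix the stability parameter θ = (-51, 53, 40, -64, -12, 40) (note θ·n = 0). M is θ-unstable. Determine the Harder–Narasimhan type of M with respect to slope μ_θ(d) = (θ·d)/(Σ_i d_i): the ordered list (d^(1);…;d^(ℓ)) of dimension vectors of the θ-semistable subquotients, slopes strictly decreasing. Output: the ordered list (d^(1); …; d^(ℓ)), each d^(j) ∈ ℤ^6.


Barcode: M ≅ I[1,6], I[2,2], I[2,4], I[4,4]^2, I[6,6]. HN layers by μ_θ (6 steps, strictly decreasing):
  μ^(1)=53; μ^(2)=40; μ^(3)=29/3; μ^(4)=17/4; μ^(5)=-51; μ^(6)=-64

((0, 1, 0, 0, 0, 0); (0, 0, 0, 0, 0, 2); (0, 1, 1, 1, 0, 0); (0, 1, 1, 1, 1, 0); (1, 0, 0, 0, 0, 0); (0, 0, 0, 2, 0, 0))


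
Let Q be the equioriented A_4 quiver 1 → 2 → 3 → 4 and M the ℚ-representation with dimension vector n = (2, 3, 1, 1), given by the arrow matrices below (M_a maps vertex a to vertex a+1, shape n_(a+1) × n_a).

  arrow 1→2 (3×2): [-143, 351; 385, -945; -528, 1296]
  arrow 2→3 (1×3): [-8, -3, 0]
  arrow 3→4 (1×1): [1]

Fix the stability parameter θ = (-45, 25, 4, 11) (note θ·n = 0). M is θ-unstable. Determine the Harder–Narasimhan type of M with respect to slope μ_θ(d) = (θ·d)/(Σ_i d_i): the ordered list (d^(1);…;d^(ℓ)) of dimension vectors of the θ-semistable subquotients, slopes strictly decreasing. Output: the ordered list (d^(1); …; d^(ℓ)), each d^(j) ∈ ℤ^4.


Interval decomposition of M: I[1,1], I[1,4], I[2,2]^2.
HN type (ℓ=3): μ^(1)=25; μ^(2)=40/3; μ^(3)=-45

((0, 2, 0, 0); (0, 1, 1, 1); (2, 0, 0, 0))


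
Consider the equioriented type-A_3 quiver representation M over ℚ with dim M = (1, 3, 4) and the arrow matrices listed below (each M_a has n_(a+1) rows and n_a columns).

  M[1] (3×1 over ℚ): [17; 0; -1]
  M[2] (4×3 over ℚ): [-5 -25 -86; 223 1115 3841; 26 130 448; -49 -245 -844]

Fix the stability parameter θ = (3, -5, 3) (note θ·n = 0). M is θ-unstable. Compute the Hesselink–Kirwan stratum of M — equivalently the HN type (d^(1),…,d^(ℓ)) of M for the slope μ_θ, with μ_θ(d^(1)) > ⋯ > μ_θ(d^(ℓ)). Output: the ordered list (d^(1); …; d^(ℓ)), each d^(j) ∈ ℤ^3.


Interval decomposition of M: I[1,3], I[2,2], I[2,3], I[3,3]^2.
HN type (ℓ=3): μ^(1)=3; μ^(2)=-1; μ^(3)=-5

((0, 0, 4); (1, 1, 0); (0, 2, 0))


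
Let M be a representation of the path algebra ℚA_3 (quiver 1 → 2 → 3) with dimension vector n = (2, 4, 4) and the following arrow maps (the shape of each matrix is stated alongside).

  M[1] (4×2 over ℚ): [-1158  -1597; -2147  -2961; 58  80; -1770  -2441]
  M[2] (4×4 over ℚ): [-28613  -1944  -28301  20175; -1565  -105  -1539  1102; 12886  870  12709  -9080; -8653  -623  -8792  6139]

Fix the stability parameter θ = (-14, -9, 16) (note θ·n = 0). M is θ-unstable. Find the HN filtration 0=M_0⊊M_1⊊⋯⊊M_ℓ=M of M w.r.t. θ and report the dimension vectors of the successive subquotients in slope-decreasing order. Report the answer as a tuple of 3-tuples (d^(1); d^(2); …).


Via rank(M_{q-1}∘⋯∘M_p): M ≅ I[1,3]^2, I[2,3]^2.
μ_θ-semistable layers: μ^(1)=16; μ^(2)=-9; μ^(3)=-14

((0, 0, 4); (0, 4, 0); (2, 0, 0))


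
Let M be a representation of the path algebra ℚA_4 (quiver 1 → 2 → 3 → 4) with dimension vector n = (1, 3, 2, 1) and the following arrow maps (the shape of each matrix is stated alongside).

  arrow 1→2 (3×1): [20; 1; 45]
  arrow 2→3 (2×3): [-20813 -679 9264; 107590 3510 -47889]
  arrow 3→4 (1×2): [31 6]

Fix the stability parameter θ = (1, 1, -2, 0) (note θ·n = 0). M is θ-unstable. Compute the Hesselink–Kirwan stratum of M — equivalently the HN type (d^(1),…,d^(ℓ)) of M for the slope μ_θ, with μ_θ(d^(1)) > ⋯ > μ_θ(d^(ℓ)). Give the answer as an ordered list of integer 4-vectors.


Barcode: M ≅ I[1,4], I[2,2], I[2,3]. HN layers by μ_θ (3 steps, strictly decreasing):
  μ^(1)=1; μ^(2)=0; μ^(3)=-1/2

((0, 1, 0, 0); (1, 1, 1, 1); (0, 1, 1, 0))


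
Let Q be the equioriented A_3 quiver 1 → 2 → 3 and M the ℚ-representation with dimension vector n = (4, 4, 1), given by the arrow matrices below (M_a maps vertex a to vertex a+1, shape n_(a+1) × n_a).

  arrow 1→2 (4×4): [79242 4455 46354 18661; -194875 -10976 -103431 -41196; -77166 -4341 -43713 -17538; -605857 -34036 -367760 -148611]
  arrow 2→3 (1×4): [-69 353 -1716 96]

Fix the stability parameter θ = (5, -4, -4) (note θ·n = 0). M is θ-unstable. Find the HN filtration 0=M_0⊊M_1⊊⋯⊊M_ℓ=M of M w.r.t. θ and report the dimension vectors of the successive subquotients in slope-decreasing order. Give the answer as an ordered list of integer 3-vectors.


Interval decomposition of M: I[1,1], I[1,2]^2, I[1,3], I[2,2].
HN type (ℓ=4): μ^(1)=5; μ^(2)=1/2; μ^(3)=-1; μ^(4)=-4

((1, 0, 0); (2, 2, 0); (1, 1, 1); (0, 1, 0))


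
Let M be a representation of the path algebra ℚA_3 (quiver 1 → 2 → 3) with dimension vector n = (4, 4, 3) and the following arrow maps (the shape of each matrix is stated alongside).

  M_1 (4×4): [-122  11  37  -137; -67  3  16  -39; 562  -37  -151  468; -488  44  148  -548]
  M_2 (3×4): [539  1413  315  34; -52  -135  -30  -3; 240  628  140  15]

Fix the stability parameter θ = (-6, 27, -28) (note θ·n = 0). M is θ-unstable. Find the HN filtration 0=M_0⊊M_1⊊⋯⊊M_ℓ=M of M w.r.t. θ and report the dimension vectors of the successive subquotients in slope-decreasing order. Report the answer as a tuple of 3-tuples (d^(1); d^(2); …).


Via rank(M_{q-1}∘⋯∘M_p): M ≅ I[1,1], I[1,2], I[1,3]^2, I[2,3].
μ_θ-semistable layers: μ^(1)=27; μ^(2)=-1/2; μ^(3)=-6

((0, 1, 0); (0, 3, 3); (4, 0, 0))


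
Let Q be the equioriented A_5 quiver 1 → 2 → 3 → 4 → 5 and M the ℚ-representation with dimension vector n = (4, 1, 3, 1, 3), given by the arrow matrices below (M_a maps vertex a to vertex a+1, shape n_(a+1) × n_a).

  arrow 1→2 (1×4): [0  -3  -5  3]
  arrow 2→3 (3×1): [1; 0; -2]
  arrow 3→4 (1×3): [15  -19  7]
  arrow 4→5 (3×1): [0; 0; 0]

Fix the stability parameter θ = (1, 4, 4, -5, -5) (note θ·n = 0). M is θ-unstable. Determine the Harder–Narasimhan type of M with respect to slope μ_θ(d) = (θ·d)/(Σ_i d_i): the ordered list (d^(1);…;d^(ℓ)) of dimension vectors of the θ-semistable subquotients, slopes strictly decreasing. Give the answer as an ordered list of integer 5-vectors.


Barcode: M ≅ I[1,1]^3, I[1,4], I[3,3]^2, I[5,5]^3. HN layers by μ_θ (3 steps, strictly decreasing):
  μ^(1)=4; μ^(2)=1; μ^(3)=-5

((0, 0, 2, 0, 0); (4, 1, 1, 1, 0); (0, 0, 0, 0, 3))


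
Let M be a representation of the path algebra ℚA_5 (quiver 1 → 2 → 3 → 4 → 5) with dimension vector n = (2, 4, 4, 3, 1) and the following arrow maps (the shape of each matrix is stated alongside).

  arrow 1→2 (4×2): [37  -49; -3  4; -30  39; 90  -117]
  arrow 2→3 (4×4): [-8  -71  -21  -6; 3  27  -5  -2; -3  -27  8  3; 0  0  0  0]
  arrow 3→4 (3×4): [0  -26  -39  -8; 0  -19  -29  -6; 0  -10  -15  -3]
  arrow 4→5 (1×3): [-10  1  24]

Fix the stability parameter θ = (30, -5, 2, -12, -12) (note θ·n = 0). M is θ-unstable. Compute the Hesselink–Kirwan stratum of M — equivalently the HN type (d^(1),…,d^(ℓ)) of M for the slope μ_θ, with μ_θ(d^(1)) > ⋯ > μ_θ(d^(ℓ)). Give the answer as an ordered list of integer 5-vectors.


Interval decomposition of M: I[1,2], I[1,3], I[2,4], I[2,5], I[3,4].
HN type (ℓ=4): μ^(1)=25/2; μ^(2)=9; μ^(3)=-5; μ^(4)=-27/4

((1, 1, 0, 0, 0); (1, 1, 1, 0, 0); (0, 1, 2, 2, 0); (0, 1, 1, 1, 1))


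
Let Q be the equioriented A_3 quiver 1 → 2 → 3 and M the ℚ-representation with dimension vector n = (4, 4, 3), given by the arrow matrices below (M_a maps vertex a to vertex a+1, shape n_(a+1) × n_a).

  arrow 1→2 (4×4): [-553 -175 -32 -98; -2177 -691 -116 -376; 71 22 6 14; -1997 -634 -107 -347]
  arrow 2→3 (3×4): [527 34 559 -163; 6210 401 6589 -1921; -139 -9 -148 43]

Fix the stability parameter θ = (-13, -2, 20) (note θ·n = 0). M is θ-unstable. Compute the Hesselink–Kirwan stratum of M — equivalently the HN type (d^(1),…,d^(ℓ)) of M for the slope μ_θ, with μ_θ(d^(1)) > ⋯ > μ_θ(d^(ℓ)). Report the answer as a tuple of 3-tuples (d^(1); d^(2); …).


Interval decomposition of M: I[1,2], I[1,3]^3.
HN type (ℓ=3): μ^(1)=20; μ^(2)=-2; μ^(3)=-13

((0, 0, 3); (0, 4, 0); (4, 0, 0))


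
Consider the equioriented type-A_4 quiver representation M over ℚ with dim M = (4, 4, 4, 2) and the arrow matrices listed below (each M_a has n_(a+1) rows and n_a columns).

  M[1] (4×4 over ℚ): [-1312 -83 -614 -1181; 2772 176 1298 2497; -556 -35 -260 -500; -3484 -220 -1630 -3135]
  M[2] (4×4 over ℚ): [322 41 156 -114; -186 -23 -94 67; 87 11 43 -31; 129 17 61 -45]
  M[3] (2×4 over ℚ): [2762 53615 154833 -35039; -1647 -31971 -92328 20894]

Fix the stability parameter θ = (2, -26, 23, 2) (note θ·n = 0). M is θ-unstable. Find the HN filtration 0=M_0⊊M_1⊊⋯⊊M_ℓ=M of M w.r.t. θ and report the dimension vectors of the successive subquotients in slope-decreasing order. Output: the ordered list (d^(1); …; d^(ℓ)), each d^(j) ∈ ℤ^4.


Via rank(M_{q-1}∘⋯∘M_p): M ≅ I[1,1]^2, I[1,2], I[1,4], I[2,3], I[2,4], I[3,3].
μ_θ-semistable layers: μ^(1)=23; μ^(2)=25/2; μ^(3)=2; μ^(4)=-12; μ^(5)=-26

((0, 0, 2, 0); (0, 0, 2, 2); (2, 0, 0, 0); (2, 2, 0, 0); (0, 2, 0, 0))


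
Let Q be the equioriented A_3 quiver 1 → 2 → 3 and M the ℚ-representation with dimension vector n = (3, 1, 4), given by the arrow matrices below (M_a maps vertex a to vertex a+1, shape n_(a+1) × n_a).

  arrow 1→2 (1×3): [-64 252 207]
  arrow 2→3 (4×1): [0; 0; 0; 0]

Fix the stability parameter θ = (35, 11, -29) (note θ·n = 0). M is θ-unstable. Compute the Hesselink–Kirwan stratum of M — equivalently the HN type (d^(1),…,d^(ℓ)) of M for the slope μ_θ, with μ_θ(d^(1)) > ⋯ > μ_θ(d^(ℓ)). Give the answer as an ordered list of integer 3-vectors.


Interval decomposition of M: I[1,1]^2, I[1,2], I[3,3]^4.
HN type (ℓ=3): μ^(1)=35; μ^(2)=23; μ^(3)=-29

((2, 0, 0); (1, 1, 0); (0, 0, 4))


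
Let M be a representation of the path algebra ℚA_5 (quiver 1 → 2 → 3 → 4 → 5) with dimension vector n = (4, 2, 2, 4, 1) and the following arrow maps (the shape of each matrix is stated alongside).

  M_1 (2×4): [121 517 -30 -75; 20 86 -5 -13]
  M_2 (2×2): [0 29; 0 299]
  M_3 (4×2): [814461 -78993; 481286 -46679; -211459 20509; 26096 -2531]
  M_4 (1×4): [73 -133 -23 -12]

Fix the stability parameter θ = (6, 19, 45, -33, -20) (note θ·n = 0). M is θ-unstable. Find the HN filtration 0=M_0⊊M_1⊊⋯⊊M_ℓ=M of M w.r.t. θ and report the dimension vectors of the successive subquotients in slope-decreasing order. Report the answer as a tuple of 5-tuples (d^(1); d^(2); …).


Barcode: M ≅ I[1,1]^2, I[1,2], I[1,5], I[3,4], I[4,4]^2. HN layers by μ_θ (4 steps, strictly decreasing):
  μ^(1)=19; μ^(2)=6; μ^(3)=17/5; μ^(4)=-33

((0, 1, 0, 0, 0); (3, 0, 1, 1, 0); (1, 1, 1, 1, 1); (0, 0, 0, 2, 0))


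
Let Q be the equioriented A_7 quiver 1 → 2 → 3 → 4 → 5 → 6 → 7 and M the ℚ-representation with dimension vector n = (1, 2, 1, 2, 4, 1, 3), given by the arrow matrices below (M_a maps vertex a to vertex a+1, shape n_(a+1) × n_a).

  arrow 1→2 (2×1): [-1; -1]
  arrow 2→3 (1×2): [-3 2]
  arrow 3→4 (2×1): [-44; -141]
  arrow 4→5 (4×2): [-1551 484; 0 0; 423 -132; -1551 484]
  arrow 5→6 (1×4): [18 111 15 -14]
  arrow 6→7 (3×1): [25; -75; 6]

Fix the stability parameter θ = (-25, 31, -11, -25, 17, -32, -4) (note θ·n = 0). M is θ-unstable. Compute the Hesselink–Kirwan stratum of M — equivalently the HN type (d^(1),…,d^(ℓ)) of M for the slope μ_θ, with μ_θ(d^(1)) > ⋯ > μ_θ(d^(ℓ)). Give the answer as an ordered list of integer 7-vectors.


Interval decomposition of M: I[1,4], I[2,2], I[4,7], I[5,5]^3, I[7,7]^2.
HN type (ℓ=6): μ^(1)=31; μ^(2)=17; μ^(3)=-5/3; μ^(4)=-4; μ^(5)=-15/2; μ^(6)=-25

((0, 1, 0, 0, 0, 0, 0); (0, 0, 0, 0, 3, 0, 0); (0, 1, 1, 1, 0, 0, 0); (0, 0, 0, 0, 0, 0, 3); (0, 0, 0, 0, 1, 1, 0); (1, 0, 0, 1, 0, 0, 0))


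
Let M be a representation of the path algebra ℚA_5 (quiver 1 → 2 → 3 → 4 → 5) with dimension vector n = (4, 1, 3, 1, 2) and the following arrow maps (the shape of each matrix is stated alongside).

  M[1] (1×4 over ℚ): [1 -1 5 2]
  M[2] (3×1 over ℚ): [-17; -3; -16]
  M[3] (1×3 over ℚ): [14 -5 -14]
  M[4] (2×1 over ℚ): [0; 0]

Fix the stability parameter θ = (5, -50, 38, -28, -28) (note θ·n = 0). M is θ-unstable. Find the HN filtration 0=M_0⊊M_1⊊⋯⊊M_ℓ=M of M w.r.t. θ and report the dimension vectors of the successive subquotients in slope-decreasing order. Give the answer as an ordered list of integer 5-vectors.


Barcode: M ≅ I[1,1]^3, I[1,4], I[3,3]^2, I[5,5]^2. HN layers by μ_θ (4 steps, strictly decreasing):
  μ^(1)=38; μ^(2)=5; μ^(3)=-45/2; μ^(4)=-28

((0, 0, 2, 0, 0); (3, 0, 1, 1, 0); (1, 1, 0, 0, 0); (0, 0, 0, 0, 2))


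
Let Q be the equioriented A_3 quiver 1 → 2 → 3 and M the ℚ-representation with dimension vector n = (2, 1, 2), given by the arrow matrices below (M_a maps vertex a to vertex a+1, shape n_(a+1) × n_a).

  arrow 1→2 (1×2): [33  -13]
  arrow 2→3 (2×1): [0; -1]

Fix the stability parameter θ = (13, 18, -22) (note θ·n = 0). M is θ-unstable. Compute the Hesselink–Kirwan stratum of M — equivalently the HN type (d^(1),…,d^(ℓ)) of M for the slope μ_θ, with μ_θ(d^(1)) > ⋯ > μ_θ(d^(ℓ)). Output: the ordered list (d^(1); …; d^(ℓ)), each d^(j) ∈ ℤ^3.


Barcode: M ≅ I[1,1], I[1,3], I[3,3]. HN layers by μ_θ (3 steps, strictly decreasing):
  μ^(1)=13; μ^(2)=3; μ^(3)=-22

((1, 0, 0); (1, 1, 1); (0, 0, 1))


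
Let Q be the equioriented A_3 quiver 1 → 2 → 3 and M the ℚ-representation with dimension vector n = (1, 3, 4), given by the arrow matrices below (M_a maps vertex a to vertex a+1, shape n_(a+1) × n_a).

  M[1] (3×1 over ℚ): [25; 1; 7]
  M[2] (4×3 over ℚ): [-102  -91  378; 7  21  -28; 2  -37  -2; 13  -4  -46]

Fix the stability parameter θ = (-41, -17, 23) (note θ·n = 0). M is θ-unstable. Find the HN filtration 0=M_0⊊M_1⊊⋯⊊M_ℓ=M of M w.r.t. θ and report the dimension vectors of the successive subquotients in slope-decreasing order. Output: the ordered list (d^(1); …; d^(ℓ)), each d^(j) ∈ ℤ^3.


Barcode: M ≅ I[1,3], I[2,2], I[2,3], I[3,3]^2. HN layers by μ_θ (3 steps, strictly decreasing):
  μ^(1)=23; μ^(2)=-17; μ^(3)=-41

((0, 0, 4); (0, 3, 0); (1, 0, 0))


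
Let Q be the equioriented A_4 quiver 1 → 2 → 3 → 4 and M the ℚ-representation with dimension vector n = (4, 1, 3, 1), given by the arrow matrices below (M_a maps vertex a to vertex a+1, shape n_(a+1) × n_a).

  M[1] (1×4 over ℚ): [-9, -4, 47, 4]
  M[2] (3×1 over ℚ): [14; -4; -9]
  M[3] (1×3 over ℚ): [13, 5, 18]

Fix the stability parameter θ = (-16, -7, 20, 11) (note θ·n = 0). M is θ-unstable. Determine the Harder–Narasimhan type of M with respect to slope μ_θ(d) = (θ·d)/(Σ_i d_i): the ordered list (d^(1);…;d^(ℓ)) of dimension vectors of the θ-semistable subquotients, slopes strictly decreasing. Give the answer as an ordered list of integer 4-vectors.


Barcode: M ≅ I[1,1]^3, I[1,3], I[3,3], I[3,4]. HN layers by μ_θ (4 steps, strictly decreasing):
  μ^(1)=20; μ^(2)=31/2; μ^(3)=-7; μ^(4)=-16

((0, 0, 2, 0); (0, 0, 1, 1); (0, 1, 0, 0); (4, 0, 0, 0))


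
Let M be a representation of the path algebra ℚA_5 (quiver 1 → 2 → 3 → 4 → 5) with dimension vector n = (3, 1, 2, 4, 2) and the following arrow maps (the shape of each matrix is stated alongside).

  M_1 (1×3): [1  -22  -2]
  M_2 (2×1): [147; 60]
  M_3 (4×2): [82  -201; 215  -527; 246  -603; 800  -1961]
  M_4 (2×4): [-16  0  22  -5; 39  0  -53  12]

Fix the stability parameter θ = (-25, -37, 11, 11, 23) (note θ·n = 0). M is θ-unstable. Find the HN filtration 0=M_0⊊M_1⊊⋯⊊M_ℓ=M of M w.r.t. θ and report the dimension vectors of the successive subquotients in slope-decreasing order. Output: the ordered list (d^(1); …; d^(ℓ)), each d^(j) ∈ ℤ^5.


Interval decomposition of M: I[1,1]^2, I[1,4], I[3,5], I[4,4], I[4,5].
HN type (ℓ=4): μ^(1)=23; μ^(2)=11; μ^(3)=-25; μ^(4)=-31

((0, 0, 0, 0, 2); (0, 0, 2, 4, 0); (2, 0, 0, 0, 0); (1, 1, 0, 0, 0))


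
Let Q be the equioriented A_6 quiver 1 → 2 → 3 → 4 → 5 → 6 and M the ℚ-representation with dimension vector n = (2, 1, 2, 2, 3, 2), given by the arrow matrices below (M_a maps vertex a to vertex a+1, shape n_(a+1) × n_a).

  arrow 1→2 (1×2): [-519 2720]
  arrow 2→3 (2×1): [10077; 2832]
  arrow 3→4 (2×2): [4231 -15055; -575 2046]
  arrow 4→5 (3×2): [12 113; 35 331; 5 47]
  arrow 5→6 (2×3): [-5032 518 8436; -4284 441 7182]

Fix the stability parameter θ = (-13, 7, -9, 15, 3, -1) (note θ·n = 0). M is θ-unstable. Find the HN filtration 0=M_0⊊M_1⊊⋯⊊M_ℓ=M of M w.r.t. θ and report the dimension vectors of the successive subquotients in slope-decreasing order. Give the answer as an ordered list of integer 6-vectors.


Via rank(M_{q-1}∘⋯∘M_p): M ≅ I[1,1], I[1,5], I[3,6], I[5,5], I[6,6].
μ_θ-semistable layers: μ^(1)=9; μ^(2)=17/3; μ^(3)=3; μ^(4)=-1; μ^(5)=-9; μ^(6)=-13

((0, 0, 0, 1, 1, 0); (0, 0, 0, 1, 1, 1); (0, 0, 0, 0, 1, 0); (0, 1, 1, 0, 0, 1); (0, 0, 1, 0, 0, 0); (2, 0, 0, 0, 0, 0))


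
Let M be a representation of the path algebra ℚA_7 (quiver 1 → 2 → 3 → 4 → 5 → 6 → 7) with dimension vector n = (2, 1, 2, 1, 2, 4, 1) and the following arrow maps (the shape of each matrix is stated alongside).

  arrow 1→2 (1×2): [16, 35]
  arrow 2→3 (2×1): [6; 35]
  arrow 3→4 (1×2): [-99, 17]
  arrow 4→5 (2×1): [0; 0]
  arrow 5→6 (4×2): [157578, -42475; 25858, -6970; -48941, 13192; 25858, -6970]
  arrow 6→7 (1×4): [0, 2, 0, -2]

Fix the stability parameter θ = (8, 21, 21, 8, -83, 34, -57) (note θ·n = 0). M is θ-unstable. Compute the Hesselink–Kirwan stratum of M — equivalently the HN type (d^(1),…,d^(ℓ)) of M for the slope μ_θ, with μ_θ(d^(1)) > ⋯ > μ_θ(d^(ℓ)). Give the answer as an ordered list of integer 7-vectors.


Interval decomposition of M: I[1,1], I[1,4], I[3,3], I[5,6]^2, I[6,6], I[6,7].
HN type (ℓ=6): μ^(1)=34; μ^(2)=21; μ^(3)=50/3; μ^(4)=8; μ^(5)=-23/2; μ^(6)=-83

((0, 0, 0, 0, 0, 3, 0); (0, 0, 1, 0, 0, 0, 0); (0, 1, 1, 1, 0, 0, 0); (2, 0, 0, 0, 0, 0, 0); (0, 0, 0, 0, 0, 1, 1); (0, 0, 0, 0, 2, 0, 0))


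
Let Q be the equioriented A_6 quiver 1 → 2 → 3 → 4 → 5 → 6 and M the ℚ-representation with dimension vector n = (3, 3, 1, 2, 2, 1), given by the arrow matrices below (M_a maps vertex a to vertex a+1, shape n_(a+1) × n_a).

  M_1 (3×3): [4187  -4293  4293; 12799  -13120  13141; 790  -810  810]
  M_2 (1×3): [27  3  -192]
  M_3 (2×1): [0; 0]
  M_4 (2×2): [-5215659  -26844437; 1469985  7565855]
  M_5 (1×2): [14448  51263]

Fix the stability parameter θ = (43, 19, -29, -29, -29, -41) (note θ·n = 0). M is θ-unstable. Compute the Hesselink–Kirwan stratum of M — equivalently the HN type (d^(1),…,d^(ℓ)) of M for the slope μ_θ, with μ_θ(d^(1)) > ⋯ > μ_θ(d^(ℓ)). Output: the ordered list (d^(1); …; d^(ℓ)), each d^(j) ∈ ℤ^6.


Interval decomposition of M: I[1,1], I[1,2], I[1,3], I[2,2], I[4,4], I[4,6], I[5,5].
HN type (ℓ=6): μ^(1)=43; μ^(2)=31; μ^(3)=19; μ^(4)=11; μ^(5)=-29; μ^(6)=-33

((1, 0, 0, 0, 0, 0); (1, 1, 0, 0, 0, 0); (0, 1, 0, 0, 0, 0); (1, 1, 1, 0, 0, 0); (0, 0, 0, 1, 1, 0); (0, 0, 0, 1, 1, 1))


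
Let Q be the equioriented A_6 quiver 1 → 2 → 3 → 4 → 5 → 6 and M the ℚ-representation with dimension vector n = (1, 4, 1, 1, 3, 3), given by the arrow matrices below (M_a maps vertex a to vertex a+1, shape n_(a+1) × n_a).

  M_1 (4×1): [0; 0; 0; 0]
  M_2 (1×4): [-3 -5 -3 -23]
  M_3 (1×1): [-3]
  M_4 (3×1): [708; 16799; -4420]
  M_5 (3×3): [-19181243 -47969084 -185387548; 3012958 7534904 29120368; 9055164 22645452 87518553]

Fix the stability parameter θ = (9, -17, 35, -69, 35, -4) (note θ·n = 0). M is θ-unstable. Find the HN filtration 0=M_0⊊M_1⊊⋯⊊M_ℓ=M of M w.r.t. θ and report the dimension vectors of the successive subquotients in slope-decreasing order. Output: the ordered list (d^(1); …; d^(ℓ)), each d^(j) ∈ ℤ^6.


Interval decomposition of M: I[1,1], I[2,2]^3, I[2,5], I[5,6]^2, I[6,6].
HN type (ℓ=5): μ^(1)=35; μ^(2)=31/2; μ^(3)=9; μ^(4)=-4; μ^(5)=-17

((0, 0, 0, 0, 1, 0); (0, 0, 0, 0, 2, 2); (1, 0, 0, 0, 0, 0); (0, 0, 0, 0, 0, 1); (0, 4, 1, 1, 0, 0))


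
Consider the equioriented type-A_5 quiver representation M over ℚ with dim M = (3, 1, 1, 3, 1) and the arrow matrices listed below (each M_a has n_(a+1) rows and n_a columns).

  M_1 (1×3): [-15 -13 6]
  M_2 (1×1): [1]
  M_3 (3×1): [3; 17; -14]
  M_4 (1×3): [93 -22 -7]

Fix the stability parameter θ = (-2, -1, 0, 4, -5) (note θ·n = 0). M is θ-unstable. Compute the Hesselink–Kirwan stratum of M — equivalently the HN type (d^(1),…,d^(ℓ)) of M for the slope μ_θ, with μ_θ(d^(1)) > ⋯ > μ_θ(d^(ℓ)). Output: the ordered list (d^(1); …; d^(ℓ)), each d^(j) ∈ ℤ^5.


Via rank(M_{q-1}∘⋯∘M_p): M ≅ I[1,1]^2, I[1,5], I[4,4]^2.
μ_θ-semistable layers: μ^(1)=4; μ^(2)=-1/3; μ^(3)=-1; μ^(4)=-2

((0, 0, 0, 2, 0); (0, 0, 1, 1, 1); (0, 1, 0, 0, 0); (3, 0, 0, 0, 0))


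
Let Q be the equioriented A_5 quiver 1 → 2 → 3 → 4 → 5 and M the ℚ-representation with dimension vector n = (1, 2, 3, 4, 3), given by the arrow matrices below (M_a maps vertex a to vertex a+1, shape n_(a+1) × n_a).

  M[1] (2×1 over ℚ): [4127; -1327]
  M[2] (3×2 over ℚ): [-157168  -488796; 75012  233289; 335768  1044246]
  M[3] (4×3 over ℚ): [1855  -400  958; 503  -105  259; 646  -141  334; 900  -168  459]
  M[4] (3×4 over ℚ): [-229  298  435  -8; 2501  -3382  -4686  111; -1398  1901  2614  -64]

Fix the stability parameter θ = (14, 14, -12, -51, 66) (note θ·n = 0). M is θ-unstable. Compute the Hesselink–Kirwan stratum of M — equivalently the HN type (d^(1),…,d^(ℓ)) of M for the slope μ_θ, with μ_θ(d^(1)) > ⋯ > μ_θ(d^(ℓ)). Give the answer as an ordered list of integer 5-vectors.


Interval decomposition of M: I[1,5], I[2,2], I[3,5]^2, I[4,4].
HN type (ℓ=5): μ^(1)=66; μ^(2)=14; μ^(3)=-35/4; μ^(4)=-63/2; μ^(5)=-51

((0, 0, 0, 0, 3); (0, 1, 0, 0, 0); (1, 1, 1, 1, 0); (0, 0, 2, 2, 0); (0, 0, 0, 1, 0))


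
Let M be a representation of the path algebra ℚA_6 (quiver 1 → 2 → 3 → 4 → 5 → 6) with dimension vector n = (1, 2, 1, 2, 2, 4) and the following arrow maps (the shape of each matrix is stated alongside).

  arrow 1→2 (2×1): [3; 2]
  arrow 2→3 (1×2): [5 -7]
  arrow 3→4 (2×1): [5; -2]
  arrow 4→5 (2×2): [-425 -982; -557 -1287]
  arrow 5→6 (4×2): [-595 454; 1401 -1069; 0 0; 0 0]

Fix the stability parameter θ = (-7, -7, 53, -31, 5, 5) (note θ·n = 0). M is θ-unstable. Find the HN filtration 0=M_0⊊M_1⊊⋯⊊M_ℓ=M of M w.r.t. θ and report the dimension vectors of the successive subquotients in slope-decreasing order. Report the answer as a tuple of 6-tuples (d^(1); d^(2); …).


Barcode: M ≅ I[1,6], I[2,2], I[4,6], I[6,6]^2. HN layers by μ_θ (4 steps, strictly decreasing):
  μ^(1)=8; μ^(2)=5; μ^(3)=-7; μ^(4)=-31

((0, 0, 1, 1, 1, 1); (0, 0, 0, 0, 1, 3); (1, 2, 0, 0, 0, 0); (0, 0, 0, 1, 0, 0))


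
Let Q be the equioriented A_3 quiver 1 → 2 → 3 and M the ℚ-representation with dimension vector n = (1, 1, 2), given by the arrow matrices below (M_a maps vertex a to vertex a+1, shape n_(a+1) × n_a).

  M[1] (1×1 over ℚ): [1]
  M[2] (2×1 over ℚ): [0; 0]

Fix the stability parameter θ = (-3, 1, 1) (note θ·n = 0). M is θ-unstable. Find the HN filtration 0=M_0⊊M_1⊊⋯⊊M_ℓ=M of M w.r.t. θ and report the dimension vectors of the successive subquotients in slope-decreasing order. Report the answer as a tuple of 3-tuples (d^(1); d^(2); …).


Barcode: M ≅ I[1,2], I[3,3]^2. HN layers by μ_θ (2 steps, strictly decreasing):
  μ^(1)=1; μ^(2)=-3

((0, 1, 2); (1, 0, 0))


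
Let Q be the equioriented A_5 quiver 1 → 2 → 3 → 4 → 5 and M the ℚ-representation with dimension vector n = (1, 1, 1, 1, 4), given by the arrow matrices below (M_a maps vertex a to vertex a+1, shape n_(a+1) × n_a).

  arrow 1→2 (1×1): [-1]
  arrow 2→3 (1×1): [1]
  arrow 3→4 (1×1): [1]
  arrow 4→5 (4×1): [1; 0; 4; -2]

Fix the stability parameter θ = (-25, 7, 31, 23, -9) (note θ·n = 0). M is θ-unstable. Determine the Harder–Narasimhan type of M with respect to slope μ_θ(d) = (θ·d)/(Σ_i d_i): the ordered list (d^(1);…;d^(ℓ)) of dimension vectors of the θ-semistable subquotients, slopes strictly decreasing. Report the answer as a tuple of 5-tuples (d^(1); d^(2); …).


Interval decomposition of M: I[1,5], I[5,5]^3.
HN type (ℓ=4): μ^(1)=15; μ^(2)=7; μ^(3)=-9; μ^(4)=-25

((0, 0, 1, 1, 1); (0, 1, 0, 0, 0); (0, 0, 0, 0, 3); (1, 0, 0, 0, 0))


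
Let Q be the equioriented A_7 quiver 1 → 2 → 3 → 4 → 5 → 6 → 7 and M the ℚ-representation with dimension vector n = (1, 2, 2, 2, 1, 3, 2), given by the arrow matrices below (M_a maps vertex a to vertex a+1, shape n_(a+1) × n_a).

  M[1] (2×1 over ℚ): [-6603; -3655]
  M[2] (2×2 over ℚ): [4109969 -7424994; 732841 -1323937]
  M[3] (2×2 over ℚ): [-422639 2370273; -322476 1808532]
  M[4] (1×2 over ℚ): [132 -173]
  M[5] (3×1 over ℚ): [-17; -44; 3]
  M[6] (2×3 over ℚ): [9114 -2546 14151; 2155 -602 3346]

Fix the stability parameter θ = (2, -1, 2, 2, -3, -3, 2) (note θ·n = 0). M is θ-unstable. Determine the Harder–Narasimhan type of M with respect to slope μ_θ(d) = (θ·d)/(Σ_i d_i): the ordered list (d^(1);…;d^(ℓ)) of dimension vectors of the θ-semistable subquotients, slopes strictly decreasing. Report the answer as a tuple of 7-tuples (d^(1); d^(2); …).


Interval decomposition of M: I[1,4], I[2,3], I[4,7], I[6,6], I[6,7].
HN type (ℓ=5): μ^(1)=2; μ^(2)=1/2; μ^(3)=-1; μ^(4)=-4/3; μ^(5)=-3

((0, 0, 2, 1, 0, 0, 2); (1, 1, 0, 0, 0, 0, 0); (0, 1, 0, 0, 0, 0, 0); (0, 0, 0, 1, 1, 1, 0); (0, 0, 0, 0, 0, 2, 0))


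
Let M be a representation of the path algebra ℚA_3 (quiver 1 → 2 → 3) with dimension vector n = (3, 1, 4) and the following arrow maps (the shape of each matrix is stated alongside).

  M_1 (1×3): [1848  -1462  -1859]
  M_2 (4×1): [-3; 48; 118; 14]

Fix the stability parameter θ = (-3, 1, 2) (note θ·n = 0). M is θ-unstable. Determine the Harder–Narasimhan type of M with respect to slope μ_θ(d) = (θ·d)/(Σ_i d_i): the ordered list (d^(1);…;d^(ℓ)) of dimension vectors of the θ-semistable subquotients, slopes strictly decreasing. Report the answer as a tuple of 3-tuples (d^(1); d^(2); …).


Via rank(M_{q-1}∘⋯∘M_p): M ≅ I[1,1]^2, I[1,3], I[3,3]^3.
μ_θ-semistable layers: μ^(1)=2; μ^(2)=1; μ^(3)=-3

((0, 0, 4); (0, 1, 0); (3, 0, 0))


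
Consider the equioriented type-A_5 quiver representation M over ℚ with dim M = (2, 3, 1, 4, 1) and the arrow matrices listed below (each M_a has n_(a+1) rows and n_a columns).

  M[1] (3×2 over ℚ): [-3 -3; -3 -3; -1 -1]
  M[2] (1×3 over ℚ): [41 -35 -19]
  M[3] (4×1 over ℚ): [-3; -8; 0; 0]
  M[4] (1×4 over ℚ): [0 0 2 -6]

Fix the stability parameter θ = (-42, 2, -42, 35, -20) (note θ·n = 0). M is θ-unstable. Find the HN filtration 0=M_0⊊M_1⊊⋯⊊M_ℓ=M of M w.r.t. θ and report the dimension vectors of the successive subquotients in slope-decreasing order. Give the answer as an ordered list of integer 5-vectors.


Barcode: M ≅ I[1,1], I[1,4], I[2,2]^2, I[4,4]^2, I[4,5]. HN layers by μ_θ (5 steps, strictly decreasing):
  μ^(1)=35; μ^(2)=15/2; μ^(3)=2; μ^(4)=-20; μ^(5)=-42

((0, 0, 0, 3, 0); (0, 0, 0, 1, 1); (0, 2, 0, 0, 0); (0, 1, 1, 0, 0); (2, 0, 0, 0, 0))


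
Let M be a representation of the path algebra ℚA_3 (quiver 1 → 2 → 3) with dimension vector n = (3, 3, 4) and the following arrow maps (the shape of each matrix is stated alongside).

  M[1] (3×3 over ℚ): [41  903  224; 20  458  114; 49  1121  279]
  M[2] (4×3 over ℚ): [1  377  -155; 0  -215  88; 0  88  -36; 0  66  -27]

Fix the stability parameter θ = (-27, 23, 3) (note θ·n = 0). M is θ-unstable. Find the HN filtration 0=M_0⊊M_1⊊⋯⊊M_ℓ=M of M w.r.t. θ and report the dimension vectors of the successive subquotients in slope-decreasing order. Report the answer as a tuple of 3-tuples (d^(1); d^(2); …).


Interval decomposition of M: I[1,3]^3, I[3,3].
HN type (ℓ=3): μ^(1)=13; μ^(2)=3; μ^(3)=-27

((0, 3, 3); (0, 0, 1); (3, 0, 0))


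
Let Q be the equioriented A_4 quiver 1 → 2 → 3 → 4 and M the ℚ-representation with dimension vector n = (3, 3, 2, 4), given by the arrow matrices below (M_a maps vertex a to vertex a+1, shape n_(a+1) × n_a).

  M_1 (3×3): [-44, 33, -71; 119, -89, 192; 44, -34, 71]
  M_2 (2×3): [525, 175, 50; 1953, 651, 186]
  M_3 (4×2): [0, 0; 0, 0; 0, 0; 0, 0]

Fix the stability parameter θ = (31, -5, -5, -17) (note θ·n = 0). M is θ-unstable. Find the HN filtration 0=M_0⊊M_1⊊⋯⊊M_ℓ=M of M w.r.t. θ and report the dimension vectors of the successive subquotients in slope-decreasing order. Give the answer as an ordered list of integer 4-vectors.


Barcode: M ≅ I[1,2]^2, I[1,3], I[3,3], I[4,4]^4. HN layers by μ_θ (4 steps, strictly decreasing):
  μ^(1)=13; μ^(2)=7; μ^(3)=-5; μ^(4)=-17

((2, 2, 0, 0); (1, 1, 1, 0); (0, 0, 1, 0); (0, 0, 0, 4))


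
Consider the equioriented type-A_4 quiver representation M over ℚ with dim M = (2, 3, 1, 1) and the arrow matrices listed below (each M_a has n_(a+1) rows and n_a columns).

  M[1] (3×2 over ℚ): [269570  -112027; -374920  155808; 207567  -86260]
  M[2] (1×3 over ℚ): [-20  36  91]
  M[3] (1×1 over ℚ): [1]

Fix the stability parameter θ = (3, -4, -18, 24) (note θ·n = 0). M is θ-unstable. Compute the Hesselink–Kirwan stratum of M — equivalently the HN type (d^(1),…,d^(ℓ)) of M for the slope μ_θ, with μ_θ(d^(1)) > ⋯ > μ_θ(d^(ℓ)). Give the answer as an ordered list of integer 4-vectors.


Via rank(M_{q-1}∘⋯∘M_p): M ≅ I[1,2], I[1,4], I[2,2].
μ_θ-semistable layers: μ^(1)=24; μ^(2)=-1/2; μ^(3)=-4; μ^(4)=-19/3

((0, 0, 0, 1); (1, 1, 0, 0); (0, 1, 0, 0); (1, 1, 1, 0))
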